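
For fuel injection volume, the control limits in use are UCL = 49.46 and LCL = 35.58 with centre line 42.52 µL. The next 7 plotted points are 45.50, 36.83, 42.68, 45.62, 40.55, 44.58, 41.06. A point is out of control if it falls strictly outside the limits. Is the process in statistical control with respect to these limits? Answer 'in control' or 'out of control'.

in control

All 7 points lie within [35.58, 49.46].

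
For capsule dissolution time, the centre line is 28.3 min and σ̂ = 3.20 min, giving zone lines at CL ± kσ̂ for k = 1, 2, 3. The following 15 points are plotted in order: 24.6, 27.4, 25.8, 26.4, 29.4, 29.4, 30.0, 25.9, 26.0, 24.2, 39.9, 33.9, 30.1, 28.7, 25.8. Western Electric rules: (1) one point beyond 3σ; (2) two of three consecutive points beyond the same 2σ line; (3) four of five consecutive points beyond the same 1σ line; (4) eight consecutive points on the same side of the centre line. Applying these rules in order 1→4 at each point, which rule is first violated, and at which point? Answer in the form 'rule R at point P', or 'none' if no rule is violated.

Zone of each point (C = within 1σ̂, B = 1σ̂–2σ̂, A = 2σ̂–3σ̂, * = beyond 3σ̂; sign = side of CL): 1:-B, 2:-C, 3:-C, 4:-C, 5:+C, 6:+C, 7:+C, 8:-C, 9:-C, 10:-B, 11:+*, 12:+B, 13:+C, 14:+C, 15:-C
Rule 1 (one point beyond the 3σ limits) is satisfied at point 11.

rule 1 at point 11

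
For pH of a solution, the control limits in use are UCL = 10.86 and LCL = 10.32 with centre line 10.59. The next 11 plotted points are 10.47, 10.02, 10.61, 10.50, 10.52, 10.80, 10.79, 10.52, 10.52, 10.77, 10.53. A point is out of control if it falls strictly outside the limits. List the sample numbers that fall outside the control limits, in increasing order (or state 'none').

2

Compare each point to [10.32, 10.86]: sample 2 = 10.02 < LCL.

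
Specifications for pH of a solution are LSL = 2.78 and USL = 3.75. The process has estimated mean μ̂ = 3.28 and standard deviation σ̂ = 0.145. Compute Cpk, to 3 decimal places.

Cpu = (USL − μ̂) / (3σ̂) = (3.75 − 3.28) / (3 × 0.145) = 1.0805; Cpl = (μ̂ − LSL) / (3σ̂) = (3.28 − 2.78) / (3 × 0.145) = 1.1494; Cpk = min(Cpu, Cpl) = 1.0805

1.080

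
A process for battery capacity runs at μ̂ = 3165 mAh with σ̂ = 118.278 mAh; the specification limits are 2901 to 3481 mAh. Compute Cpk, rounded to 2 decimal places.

0.74

Cpu = (USL − μ̂) / (3σ̂) = (3481 − 3165) / (3 × 118.278) = 0.8906; Cpl = (μ̂ − LSL) / (3σ̂) = (3165 − 2901) / (3 × 118.278) = 0.7440; Cpk = min(Cpu, Cpl) = 0.7440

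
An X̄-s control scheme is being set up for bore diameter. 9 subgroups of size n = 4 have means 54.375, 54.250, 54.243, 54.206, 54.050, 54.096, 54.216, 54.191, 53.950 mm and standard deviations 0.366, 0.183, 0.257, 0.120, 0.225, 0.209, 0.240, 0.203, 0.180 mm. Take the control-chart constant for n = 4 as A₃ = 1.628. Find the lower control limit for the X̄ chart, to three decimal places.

53.817

X̄̄ = (54.375 + 54.250 + 54.243 + 54.206 + 54.050 + 54.096 + 54.216 + 54.191 + 53.950) / 9 = 54.1752
s̄ = (0.366 + 0.183 + 0.257 + 0.120 + 0.225 + 0.209 + 0.240 + 0.203 + 0.180) / 9 = 0.2203
LCL = X̄̄ − A₃·s̄ = 54.1752 − 1.628 × 0.2203 = 53.8165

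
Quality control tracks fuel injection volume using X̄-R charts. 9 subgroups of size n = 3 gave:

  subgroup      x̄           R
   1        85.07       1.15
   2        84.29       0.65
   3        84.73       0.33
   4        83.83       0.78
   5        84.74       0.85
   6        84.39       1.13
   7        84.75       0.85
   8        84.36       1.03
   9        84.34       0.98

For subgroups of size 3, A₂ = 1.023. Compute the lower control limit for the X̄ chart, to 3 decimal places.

X̄̄ = (85.07 + 84.29 + 84.73 + 83.83 + 84.74 + 84.39 + 84.75 + 84.36 + 84.34) / 9 = 760.5000 / 9 = 84.5000
R̄ = (1.15 + 0.65 + 0.33 + 0.78 + 0.85 + 1.13 + 0.85 + 1.03 + 0.98) / 9 = 7.7500 / 9 = 0.8611
LCL = X̄̄ − A₂·R̄ = 84.5000 − 1.023 × 0.8611 = 83.6191

83.619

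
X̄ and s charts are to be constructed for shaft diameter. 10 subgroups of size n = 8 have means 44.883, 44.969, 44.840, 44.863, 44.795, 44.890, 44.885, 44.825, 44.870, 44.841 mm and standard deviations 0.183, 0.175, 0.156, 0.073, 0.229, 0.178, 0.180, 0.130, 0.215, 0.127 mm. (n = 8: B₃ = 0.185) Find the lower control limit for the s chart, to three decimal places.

s̄ = (0.183 + 0.175 + 0.156 + 0.073 + 0.229 + 0.178 + 0.180 + 0.130 + 0.215 + 0.127) / 10 = 0.1646
LCL_s = B₃·s̄ = 0.185 × 0.1646 = 0.0305

0.030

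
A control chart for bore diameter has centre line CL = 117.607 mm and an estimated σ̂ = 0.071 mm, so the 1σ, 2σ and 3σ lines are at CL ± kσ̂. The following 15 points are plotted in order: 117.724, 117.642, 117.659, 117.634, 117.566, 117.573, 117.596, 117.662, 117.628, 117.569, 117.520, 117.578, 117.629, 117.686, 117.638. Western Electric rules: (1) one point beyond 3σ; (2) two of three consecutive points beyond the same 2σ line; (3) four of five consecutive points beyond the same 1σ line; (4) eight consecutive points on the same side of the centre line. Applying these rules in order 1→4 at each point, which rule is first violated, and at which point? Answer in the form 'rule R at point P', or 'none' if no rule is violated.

none

Zone of each point (C = within 1σ̂, B = 1σ̂–2σ̂, A = 2σ̂–3σ̂, * = beyond 3σ̂; sign = side of CL): 1:+B, 2:+C, 3:+C, 4:+C, 5:-C, 6:-C, 7:-C, 8:+C, 9:+C, 10:-C, 11:-B, 12:-C, 13:+C, 14:+B, 15:+C
No rule fires across all 15 points.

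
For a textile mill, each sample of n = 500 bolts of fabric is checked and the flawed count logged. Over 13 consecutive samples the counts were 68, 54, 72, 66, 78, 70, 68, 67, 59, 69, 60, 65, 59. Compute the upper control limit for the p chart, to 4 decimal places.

p̄ = Σdᵢ / (k·n) = 855 / (13 × 500) = 0.13154
UCL = p̄ + 3·√(p̄(1−p̄)/n) = 0.13154 + 3 × √(0.13154×0.86846/500) = 0.13154 + 3 × 0.01512 = 0.17688

0.1769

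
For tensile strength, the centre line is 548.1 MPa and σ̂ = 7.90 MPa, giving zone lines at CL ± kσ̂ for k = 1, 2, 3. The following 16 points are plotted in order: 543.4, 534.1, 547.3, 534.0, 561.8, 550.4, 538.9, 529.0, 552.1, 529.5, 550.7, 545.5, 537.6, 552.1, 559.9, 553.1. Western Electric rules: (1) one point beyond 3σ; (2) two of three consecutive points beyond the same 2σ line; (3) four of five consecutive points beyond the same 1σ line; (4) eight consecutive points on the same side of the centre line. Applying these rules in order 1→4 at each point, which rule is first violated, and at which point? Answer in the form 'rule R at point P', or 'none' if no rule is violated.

rule 2 at point 10

Zone of each point (C = within 1σ̂, B = 1σ̂–2σ̂, A = 2σ̂–3σ̂, * = beyond 3σ̂; sign = side of CL): 1:-C, 2:-B, 3:-C, 4:-B, 5:+B, 6:+C, 7:-B, 8:-A, 9:+C, 10:-A, 11:+C, 12:-C, 13:-B, 14:+C, 15:+B, 16:+C
Rule 2 (two of three consecutive points beyond the same 2σ limit) is satisfied at point 10.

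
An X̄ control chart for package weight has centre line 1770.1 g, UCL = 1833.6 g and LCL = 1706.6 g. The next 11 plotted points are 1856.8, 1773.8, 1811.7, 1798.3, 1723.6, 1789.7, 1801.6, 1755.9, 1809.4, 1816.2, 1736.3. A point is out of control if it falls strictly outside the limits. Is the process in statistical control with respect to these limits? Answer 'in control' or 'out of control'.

out of control

Compare each point to [1706.6, 1833.6]: sample 1 = 1856.8 > UCL.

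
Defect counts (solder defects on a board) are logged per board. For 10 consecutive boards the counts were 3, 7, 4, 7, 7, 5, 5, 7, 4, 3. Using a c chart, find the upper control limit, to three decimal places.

12.041

c̄ = (3 + 7 + 4 + 7 + 7 + 5 + 5 + 7 + 4 + 3) / 10 = 52 / 10 = 5.2000
UCL = c̄ + 3√c̄ = 5.2000 + 3 × √5.2000 = 5.2000 + 3 × 2.2804 = 12.0411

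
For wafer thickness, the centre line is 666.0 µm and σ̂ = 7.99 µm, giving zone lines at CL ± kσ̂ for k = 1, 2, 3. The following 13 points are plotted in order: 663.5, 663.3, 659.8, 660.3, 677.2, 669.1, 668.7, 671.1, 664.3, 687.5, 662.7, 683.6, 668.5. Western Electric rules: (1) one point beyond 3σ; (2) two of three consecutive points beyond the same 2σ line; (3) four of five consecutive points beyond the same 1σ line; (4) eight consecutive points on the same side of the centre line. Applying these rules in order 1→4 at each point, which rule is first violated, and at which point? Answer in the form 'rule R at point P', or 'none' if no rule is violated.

rule 2 at point 12

Zone of each point (C = within 1σ̂, B = 1σ̂–2σ̂, A = 2σ̂–3σ̂, * = beyond 3σ̂; sign = side of CL): 1:-C, 2:-C, 3:-C, 4:-C, 5:+B, 6:+C, 7:+C, 8:+C, 9:-C, 10:+A, 11:-C, 12:+A, 13:+C
Rule 2 (two of three consecutive points beyond the same 2σ limit) is satisfied at point 12.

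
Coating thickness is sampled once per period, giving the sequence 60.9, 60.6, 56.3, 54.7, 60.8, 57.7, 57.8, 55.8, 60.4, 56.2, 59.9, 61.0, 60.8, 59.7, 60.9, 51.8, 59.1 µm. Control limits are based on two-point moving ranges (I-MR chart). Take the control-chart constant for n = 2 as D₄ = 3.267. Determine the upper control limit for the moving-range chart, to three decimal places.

Moving ranges: 0.3, 4.3, 1.6, 6.1, 3.1, 0.1, 2.0, 4.6, 4.2, 3.7, 1.1, 0.2, 1.1, 1.2, 9.1, 7.3; M̄R̄ = 50.0000 / 16 = 3.1250
UCL_MR = D₄·M̄R̄ = 3.267 × 3.1250 = 10.2094

10.209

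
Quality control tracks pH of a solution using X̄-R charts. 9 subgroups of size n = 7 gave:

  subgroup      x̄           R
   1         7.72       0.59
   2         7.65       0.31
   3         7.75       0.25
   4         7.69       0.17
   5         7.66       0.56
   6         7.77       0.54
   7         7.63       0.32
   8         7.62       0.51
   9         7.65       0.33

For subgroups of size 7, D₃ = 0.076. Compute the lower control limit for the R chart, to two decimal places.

R̄ = (0.59 + 0.31 + 0.25 + 0.17 + 0.56 + 0.54 + 0.32 + 0.51 + 0.33) / 9 = 3.5800 / 9 = 0.3978
LCL_R = D₃·R̄ = 0.076 × 0.3978 = 0.0302

0.03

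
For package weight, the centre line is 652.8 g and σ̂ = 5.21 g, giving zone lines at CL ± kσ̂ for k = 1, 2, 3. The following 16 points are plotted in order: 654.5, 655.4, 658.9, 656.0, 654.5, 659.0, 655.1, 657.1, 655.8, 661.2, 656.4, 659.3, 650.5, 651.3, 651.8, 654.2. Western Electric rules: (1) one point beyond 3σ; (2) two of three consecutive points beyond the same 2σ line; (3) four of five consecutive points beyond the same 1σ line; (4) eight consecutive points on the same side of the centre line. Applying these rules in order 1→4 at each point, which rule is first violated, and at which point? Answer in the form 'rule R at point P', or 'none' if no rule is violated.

rule 4 at point 8

Zone of each point (C = within 1σ̂, B = 1σ̂–2σ̂, A = 2σ̂–3σ̂, * = beyond 3σ̂; sign = side of CL): 1:+C, 2:+C, 3:+B, 4:+C, 5:+C, 6:+B, 7:+C, 8:+C, 9:+C, 10:+B, 11:+C, 12:+B, 13:-C, 14:-C, 15:-C, 16:+C
Rule 4 (eight consecutive points on the same side of the centre line) is satisfied at point 8.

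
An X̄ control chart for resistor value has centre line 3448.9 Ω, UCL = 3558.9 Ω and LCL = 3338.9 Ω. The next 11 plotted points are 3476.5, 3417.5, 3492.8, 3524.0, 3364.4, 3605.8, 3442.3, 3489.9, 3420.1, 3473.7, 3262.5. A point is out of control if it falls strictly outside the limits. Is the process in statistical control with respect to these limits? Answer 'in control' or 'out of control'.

out of control

Compare each point to [3338.9, 3558.9]: sample 6 = 3605.8 > UCL; sample 11 = 3262.5 < LCL.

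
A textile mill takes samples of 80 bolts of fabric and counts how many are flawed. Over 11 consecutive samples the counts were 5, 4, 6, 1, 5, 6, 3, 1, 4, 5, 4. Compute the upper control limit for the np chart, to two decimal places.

9.85

p̄ = Σdᵢ / (k·n) = 44 / (11 × 80) = 0.05000
UCL = np̄ + 3·√(np̄(1−p̄)) = 4.0000 + 3 × √(4.0000×0.95000) = 4.0000 + 3 × 1.9494 = 9.8481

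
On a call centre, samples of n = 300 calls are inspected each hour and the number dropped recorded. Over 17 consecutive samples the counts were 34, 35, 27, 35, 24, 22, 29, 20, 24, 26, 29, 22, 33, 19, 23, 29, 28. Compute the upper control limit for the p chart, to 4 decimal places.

0.1396

p̄ = Σdᵢ / (k·n) = 459 / (17 × 300) = 0.09000
UCL = p̄ + 3·√(p̄(1−p̄)/n) = 0.09000 + 3 × √(0.09000×0.91000/300) = 0.09000 + 3 × 0.01652 = 0.13957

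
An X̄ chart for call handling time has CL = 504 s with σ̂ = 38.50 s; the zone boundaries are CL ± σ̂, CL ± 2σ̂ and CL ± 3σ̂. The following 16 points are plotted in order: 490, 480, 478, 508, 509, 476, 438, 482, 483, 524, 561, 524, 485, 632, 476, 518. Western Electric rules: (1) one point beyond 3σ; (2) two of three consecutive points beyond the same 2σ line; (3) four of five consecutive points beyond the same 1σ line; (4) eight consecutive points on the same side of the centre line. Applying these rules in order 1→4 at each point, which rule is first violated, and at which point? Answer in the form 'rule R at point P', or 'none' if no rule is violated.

rule 1 at point 14

Zone of each point (C = within 1σ̂, B = 1σ̂–2σ̂, A = 2σ̂–3σ̂, * = beyond 3σ̂; sign = side of CL): 1:-C, 2:-C, 3:-C, 4:+C, 5:+C, 6:-C, 7:-B, 8:-C, 9:-C, 10:+C, 11:+B, 12:+C, 13:-C, 14:+*, 15:-C, 16:+C
Rule 1 (one point beyond the 3σ limits) is satisfied at point 14.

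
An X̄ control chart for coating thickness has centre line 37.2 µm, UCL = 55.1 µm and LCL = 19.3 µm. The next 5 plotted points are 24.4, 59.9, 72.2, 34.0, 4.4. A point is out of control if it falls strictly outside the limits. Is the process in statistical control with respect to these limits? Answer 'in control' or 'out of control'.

Compare each point to [19.3, 55.1]: sample 2 = 59.9 > UCL; sample 3 = 72.2 > UCL; sample 5 = 4.4 < LCL.

out of control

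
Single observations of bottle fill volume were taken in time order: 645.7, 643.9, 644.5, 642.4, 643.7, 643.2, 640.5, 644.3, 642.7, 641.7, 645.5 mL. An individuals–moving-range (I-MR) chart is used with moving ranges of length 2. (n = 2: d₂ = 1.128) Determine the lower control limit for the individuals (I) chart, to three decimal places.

X̄ = (645.7 + 643.9 + 644.5 + 642.4 + 643.7 + 643.2 + 640.5 + 644.3 + 642.7 + 641.7 + 645.5) / 11 = 643.4636
Moving ranges: 1.8, 0.6, 2.1, 1.3, 0.5, 2.7, 3.8, 1.6, 1.0, 3.8; M̄R̄ = 19.2000 / 10 = 1.9200
LCL = X̄ − 3·M̄R̄/d₂ = 643.4636 − 3 × 1.9200 / 1.128 = 638.3573

638.357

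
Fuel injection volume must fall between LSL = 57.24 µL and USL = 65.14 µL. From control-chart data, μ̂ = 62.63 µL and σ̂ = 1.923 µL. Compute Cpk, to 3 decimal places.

Cpu = (USL − μ̂) / (3σ̂) = (65.14 − 62.63) / (3 × 1.923) = 0.4351; Cpl = (μ̂ − LSL) / (3σ̂) = (62.63 − 57.24) / (3 × 1.923) = 0.9343; Cpk = min(Cpu, Cpl) = 0.4351

0.435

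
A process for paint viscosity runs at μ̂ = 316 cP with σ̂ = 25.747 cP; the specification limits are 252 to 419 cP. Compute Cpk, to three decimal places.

Cpu = (USL − μ̂) / (3σ̂) = (419 − 316) / (3 × 25.747) = 1.3335; Cpl = (μ̂ − LSL) / (3σ̂) = (316 − 252) / (3 × 25.747) = 0.8286; Cpk = min(Cpu, Cpl) = 0.8286

0.829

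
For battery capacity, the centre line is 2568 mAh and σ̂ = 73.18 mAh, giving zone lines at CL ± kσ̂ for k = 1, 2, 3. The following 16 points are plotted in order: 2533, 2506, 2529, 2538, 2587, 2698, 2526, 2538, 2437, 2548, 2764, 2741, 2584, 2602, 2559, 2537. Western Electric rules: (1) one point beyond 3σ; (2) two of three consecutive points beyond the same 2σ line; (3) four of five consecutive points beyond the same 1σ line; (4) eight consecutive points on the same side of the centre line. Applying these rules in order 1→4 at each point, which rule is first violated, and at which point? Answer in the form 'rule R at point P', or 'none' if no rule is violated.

rule 2 at point 12

Zone of each point (C = within 1σ̂, B = 1σ̂–2σ̂, A = 2σ̂–3σ̂, * = beyond 3σ̂; sign = side of CL): 1:-C, 2:-C, 3:-C, 4:-C, 5:+C, 6:+B, 7:-C, 8:-C, 9:-B, 10:-C, 11:+A, 12:+A, 13:+C, 14:+C, 15:-C, 16:-C
Rule 2 (two of three consecutive points beyond the same 2σ limit) is satisfied at point 12.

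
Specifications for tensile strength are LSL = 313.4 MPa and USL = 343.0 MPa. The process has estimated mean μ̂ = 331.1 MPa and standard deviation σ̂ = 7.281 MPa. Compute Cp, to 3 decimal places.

0.678

Cp = (USL − LSL) / (6σ̂) = (343.0 − 313.4) / (6 × 7.281) = 29.6000 / 43.6860 = 0.6776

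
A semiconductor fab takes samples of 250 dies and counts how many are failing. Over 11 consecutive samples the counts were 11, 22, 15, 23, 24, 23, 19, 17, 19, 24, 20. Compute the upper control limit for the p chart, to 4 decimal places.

0.1301

p̄ = Σdᵢ / (k·n) = 217 / (11 × 250) = 0.07891
UCL = p̄ + 3·√(p̄(1−p̄)/n) = 0.07891 + 3 × √(0.07891×0.92109/250) = 0.07891 + 3 × 0.01705 = 0.13006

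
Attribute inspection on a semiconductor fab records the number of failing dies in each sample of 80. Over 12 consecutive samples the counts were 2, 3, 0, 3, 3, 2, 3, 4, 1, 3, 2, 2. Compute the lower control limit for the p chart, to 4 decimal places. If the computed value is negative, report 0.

0.0000

p̄ = Σdᵢ / (k·n) = 28 / (12 × 80) = 0.02917
LCL = p̄ − 3·√(p̄(1−p̄)/n) = 0.02917 − 3 × 0.01881 = -0.02727 → 0 (negative, so LCL = 0)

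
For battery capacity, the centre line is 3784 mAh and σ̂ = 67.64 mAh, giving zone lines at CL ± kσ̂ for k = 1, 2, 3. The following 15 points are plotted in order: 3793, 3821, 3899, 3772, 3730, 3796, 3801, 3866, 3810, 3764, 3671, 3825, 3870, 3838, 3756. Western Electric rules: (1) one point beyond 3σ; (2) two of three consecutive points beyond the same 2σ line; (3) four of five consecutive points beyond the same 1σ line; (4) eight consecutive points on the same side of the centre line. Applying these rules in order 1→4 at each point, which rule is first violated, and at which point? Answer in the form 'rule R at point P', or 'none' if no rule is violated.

none

Zone of each point (C = within 1σ̂, B = 1σ̂–2σ̂, A = 2σ̂–3σ̂, * = beyond 3σ̂; sign = side of CL): 1:+C, 2:+C, 3:+B, 4:-C, 5:-C, 6:+C, 7:+C, 8:+B, 9:+C, 10:-C, 11:-B, 12:+C, 13:+B, 14:+C, 15:-C
No rule fires across all 15 points.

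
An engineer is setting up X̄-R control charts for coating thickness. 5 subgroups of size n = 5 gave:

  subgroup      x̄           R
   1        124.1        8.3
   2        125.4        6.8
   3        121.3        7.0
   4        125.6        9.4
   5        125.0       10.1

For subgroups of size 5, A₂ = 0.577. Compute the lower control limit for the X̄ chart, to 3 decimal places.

119.479

X̄̄ = (124.1 + 125.4 + 121.3 + 125.6 + 125.0) / 5 = 621.4000 / 5 = 124.2800
R̄ = (8.3 + 6.8 + 7.0 + 9.4 + 10.1) / 5 = 41.6000 / 5 = 8.3200
LCL = X̄̄ − A₂·R̄ = 124.2800 − 0.577 × 8.3200 = 119.4794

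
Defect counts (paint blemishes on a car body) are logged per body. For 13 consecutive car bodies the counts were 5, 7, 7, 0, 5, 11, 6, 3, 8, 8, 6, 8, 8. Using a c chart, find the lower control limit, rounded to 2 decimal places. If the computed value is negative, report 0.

c̄ = (5 + 7 + 7 + 0 + 5 + 11 + 6 + 3 + 8 + 8 + 6 + 8 + 8) / 13 = 82 / 13 = 6.3077
LCL = c̄ − 3√c̄ = 6.3077 − 3 × 2.5115 = -1.2268 → 0 (cannot be negative)

0.00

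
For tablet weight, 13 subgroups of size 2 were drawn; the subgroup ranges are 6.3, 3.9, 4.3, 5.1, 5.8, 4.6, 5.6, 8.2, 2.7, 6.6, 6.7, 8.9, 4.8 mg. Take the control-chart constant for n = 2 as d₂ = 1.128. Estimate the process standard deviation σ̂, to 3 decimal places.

R̄ = (6.3 + 3.9 + 4.3 + 5.1 + 5.8 + 4.6 + 5.6 + 8.2 + 2.7 + 6.6 + 6.7 + 8.9 + 4.8) / 13 = 5.6538
σ̂ = R̄ / d₂ = 5.6538 / 1.128 = 5.0123

5.012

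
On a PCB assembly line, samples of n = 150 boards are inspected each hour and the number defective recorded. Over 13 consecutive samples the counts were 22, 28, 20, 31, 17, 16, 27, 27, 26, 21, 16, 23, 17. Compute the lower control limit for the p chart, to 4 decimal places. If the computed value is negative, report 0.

0.0620

p̄ = Σdᵢ / (k·n) = 291 / (13 × 150) = 0.14923
LCL = p̄ − 3·√(p̄(1−p̄)/n) = 0.14923 − 3 × 0.02909 = 0.06195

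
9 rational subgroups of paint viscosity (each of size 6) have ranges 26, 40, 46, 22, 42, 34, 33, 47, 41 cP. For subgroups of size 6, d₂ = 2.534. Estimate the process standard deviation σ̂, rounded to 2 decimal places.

R̄ = (26 + 40 + 46 + 22 + 42 + 34 + 33 + 47 + 41) / 9 = 36.7778
σ̂ = R̄ / d₂ = 36.7778 / 2.534 = 14.5137

14.51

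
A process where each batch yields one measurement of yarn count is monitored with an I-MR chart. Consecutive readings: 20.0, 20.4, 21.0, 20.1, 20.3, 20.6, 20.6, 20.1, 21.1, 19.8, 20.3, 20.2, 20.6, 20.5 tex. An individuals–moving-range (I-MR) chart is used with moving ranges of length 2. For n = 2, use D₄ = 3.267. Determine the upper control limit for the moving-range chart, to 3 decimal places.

Moving ranges: 0.4, 0.6, 0.9, 0.2, 0.3, 0.0, 0.5, 1.0, 1.3, 0.5, 0.1, 0.4, 0.1; M̄R̄ = 6.3000 / 13 = 0.4846
UCL_MR = D₄·M̄R̄ = 3.267 × 0.4846 = 1.5832

1.583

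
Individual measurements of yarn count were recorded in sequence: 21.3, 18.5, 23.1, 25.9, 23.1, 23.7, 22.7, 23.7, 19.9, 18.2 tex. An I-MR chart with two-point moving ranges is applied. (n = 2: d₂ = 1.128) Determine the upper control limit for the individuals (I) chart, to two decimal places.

X̄ = (21.3 + 18.5 + 23.1 + 25.9 + 23.1 + 23.7 + 22.7 + 23.7 + 19.9 + 18.2) / 10 = 22.0100
Moving ranges: 2.8, 4.6, 2.8, 2.8, 0.6, 1.0, 1.0, 3.8, 1.7; M̄R̄ = 21.1000 / 9 = 2.3444
UCL = X̄ + 3·M̄R̄/d₂ = 22.0100 + 3 × 2.3444 / 1.128 = 28.2452

28.25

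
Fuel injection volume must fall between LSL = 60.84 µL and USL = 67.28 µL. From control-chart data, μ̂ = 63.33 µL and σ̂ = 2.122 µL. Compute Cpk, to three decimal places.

Cpu = (USL − μ̂) / (3σ̂) = (67.28 − 63.33) / (3 × 2.122) = 0.6205; Cpl = (μ̂ − LSL) / (3σ̂) = (63.33 − 60.84) / (3 × 2.122) = 0.3911; Cpk = min(Cpu, Cpl) = 0.3911

0.391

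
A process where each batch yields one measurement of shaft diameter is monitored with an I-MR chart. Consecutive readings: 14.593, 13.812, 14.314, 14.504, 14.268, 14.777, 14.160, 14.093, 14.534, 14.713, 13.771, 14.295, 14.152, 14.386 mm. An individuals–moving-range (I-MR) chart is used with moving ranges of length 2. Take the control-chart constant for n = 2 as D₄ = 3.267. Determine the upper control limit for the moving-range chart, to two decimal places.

Moving ranges: 0.781, 0.502, 0.190, 0.236, 0.509, 0.617, 0.067, 0.441, 0.179, 0.942, 0.524, 0.143, 0.234; M̄R̄ = 5.3650 / 13 = 0.4127
UCL_MR = D₄·M̄R̄ = 3.267 × 0.4127 = 1.3483

1.35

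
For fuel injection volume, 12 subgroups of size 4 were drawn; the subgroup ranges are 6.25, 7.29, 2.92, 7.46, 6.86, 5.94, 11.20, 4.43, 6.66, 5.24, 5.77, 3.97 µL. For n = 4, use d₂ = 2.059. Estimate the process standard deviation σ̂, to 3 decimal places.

2.995

R̄ = (6.25 + 7.29 + 2.92 + 7.46 + 6.86 + 5.94 + 11.20 + 4.43 + 6.66 + 5.24 + 5.77 + 3.97) / 12 = 6.1658
σ̂ = R̄ / d₂ = 6.1658 / 2.059 = 2.9946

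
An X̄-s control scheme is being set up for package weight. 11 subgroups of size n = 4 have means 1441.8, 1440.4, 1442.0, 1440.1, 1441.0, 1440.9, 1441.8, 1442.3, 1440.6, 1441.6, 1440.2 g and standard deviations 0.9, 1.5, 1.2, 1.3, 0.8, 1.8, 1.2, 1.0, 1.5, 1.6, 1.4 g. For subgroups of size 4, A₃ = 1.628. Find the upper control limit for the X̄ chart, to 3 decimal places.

1443.256

X̄̄ = (1441.8 + 1440.4 + 1442.0 + 1440.1 + 1441.0 + 1440.9 + 1441.8 + 1442.3 + 1440.6 + 1441.6 + 1440.2) / 11 = 1441.1545
s̄ = (0.9 + 1.5 + 1.2 + 1.3 + 0.8 + 1.8 + 1.2 + 1.0 + 1.5 + 1.6 + 1.4) / 11 = 1.2909
UCL = X̄̄ + A₃·s̄ = 1441.1545 + 1.628 × 1.2909 = 1443.2561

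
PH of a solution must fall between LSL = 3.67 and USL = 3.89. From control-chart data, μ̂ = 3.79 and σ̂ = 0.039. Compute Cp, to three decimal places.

0.940

Cp = (USL − LSL) / (6σ̂) = (3.89 − 3.67) / (6 × 0.039) = 0.2200 / 0.2340 = 0.9402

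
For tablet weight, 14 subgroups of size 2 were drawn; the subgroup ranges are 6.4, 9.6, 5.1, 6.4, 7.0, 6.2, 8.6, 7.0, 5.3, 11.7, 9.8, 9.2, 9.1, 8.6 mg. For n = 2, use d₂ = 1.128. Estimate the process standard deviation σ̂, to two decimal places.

6.97

R̄ = (6.4 + 9.6 + 5.1 + 6.4 + 7.0 + 6.2 + 8.6 + 7.0 + 5.3 + 11.7 + 9.8 + 9.2 + 9.1 + 8.6) / 14 = 7.8571
σ̂ = R̄ / d₂ = 7.8571 / 1.128 = 6.9656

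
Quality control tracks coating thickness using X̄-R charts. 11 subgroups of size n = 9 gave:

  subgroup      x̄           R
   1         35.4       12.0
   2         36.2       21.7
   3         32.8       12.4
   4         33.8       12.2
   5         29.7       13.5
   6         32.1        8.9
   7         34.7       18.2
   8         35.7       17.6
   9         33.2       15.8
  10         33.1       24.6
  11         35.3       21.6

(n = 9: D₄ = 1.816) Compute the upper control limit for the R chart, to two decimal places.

R̄ = (12.0 + 21.7 + 12.4 + 12.2 + 13.5 + 8.9 + 18.2 + 17.6 + 15.8 + 24.6 + 21.6) / 11 = 178.5000 / 11 = 16.2273
UCL_R = D₄·R̄ = 1.816 × 16.2273 = 29.4687

29.47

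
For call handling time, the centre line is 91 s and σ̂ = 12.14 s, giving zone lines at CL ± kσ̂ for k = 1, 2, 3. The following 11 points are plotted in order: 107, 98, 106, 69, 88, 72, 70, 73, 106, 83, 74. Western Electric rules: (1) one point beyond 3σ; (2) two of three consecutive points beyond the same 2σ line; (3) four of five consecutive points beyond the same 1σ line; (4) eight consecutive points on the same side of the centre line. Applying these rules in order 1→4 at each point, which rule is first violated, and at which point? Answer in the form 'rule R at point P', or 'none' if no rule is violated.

Zone of each point (C = within 1σ̂, B = 1σ̂–2σ̂, A = 2σ̂–3σ̂, * = beyond 3σ̂; sign = side of CL): 1:+B, 2:+C, 3:+B, 4:-B, 5:-C, 6:-B, 7:-B, 8:-B, 9:+B, 10:-C, 11:-B
Rule 3 (four of five consecutive points beyond the same 1σ limit) is satisfied at point 8.

rule 3 at point 8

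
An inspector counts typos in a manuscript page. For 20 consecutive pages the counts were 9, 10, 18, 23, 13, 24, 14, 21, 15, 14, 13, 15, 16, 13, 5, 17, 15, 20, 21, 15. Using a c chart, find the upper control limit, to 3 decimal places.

c̄ = (9 + 10 + 18 + 23 + 13 + 24 + 14 + 21 + 15 + 14 + 13 + 15 + 16 + 13 + 5 + 17 + 15 + 20 + 21 + 15) / 20 = 311 / 20 = 15.5500
UCL = c̄ + 3√c̄ = 15.5500 + 3 × √15.5500 = 15.5500 + 3 × 3.9433 = 27.3800

27.380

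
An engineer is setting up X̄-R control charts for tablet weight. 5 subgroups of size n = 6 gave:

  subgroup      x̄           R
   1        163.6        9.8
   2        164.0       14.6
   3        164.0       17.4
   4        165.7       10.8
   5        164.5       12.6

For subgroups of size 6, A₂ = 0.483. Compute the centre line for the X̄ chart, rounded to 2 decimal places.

X̄̄ = (163.6 + 164.0 + 164.0 + 165.7 + 164.5) / 5 = 821.8000 / 5 = 164.3600
CL = X̄̄ = 164.3600

164.36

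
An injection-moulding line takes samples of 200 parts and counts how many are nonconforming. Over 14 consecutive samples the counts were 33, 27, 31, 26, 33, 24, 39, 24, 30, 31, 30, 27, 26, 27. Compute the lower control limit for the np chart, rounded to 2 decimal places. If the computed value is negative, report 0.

p̄ = Σdᵢ / (k·n) = 408 / (14 × 200) = 0.14571
LCL = np̄ − 3·√(np̄(1−p̄)) = 29.1429 − 3 × 4.9896 = 14.1740

14.17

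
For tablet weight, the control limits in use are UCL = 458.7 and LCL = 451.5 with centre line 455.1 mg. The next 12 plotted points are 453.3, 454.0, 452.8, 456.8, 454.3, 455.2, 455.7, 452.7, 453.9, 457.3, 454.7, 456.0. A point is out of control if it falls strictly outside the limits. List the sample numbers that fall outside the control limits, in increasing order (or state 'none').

none

All 12 points lie within [451.5, 458.7].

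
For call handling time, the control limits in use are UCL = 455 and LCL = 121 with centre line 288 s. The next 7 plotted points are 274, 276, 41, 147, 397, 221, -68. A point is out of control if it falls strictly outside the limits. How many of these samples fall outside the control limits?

Compare each point to [121, 455]: sample 3 = 41 < LCL; sample 7 = -68 < LCL.

2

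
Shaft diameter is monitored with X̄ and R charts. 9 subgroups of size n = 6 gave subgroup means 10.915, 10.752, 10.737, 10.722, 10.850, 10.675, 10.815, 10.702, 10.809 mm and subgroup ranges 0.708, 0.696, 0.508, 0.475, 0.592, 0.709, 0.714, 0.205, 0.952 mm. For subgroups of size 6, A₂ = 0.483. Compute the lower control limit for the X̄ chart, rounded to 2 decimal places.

X̄̄ = (10.915 + 10.752 + 10.737 + 10.722 + 10.850 + 10.675 + 10.815 + 10.702 + 10.809) / 9 = 96.9770 / 9 = 10.7752
R̄ = (0.708 + 0.696 + 0.508 + 0.475 + 0.592 + 0.709 + 0.714 + 0.205 + 0.952) / 9 = 5.5590 / 9 = 0.6177
LCL = X̄̄ − A₂·R̄ = 10.7752 − 0.483 × 0.6177 = 10.4769

10.48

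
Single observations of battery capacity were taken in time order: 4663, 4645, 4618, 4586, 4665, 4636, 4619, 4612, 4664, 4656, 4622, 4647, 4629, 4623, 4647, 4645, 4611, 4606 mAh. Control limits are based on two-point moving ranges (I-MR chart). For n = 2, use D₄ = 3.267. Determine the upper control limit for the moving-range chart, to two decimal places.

Moving ranges: 18, 27, 32, 79, 29, 17, 7, 52, 8, 34, 25, 18, 6, 24, 2, 34, 5; M̄R̄ = 417.0000 / 17 = 24.5294
UCL_MR = D₄·M̄R̄ = 3.267 × 24.5294 = 80.1376

80.14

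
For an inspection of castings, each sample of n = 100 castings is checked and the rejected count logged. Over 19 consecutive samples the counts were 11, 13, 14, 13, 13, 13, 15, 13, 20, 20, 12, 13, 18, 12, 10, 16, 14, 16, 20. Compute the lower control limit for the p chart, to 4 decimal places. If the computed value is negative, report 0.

0.0396

p̄ = Σdᵢ / (k·n) = 276 / (19 × 100) = 0.14526
LCL = p̄ − 3·√(p̄(1−p̄)/n) = 0.14526 − 3 × 0.03524 = 0.03955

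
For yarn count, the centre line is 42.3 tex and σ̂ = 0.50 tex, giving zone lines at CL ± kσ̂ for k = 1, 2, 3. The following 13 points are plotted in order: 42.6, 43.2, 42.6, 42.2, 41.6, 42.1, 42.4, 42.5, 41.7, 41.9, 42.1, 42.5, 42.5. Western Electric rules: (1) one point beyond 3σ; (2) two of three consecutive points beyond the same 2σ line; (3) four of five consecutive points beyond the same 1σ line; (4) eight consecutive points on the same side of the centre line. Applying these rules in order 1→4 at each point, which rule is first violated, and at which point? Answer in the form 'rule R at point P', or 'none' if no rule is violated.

Zone of each point (C = within 1σ̂, B = 1σ̂–2σ̂, A = 2σ̂–3σ̂, * = beyond 3σ̂; sign = side of CL): 1:+C, 2:+B, 3:+C, 4:-C, 5:-B, 6:-C, 7:+C, 8:+C, 9:-B, 10:-C, 11:-C, 12:+C, 13:+C
No rule fires across all 13 points.

none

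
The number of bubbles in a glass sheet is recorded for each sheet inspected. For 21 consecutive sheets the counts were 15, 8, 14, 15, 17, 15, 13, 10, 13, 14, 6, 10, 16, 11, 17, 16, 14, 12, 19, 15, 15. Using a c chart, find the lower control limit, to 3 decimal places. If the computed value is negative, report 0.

2.520

c̄ = (15 + 8 + 14 + 15 + 17 + 15 + 13 + 10 + 13 + 14 + 6 + 10 + 16 + 11 + 17 + 16 + 14 + 12 + 19 + 15 + 15) / 21 = 285 / 21 = 13.5714
LCL = c̄ − 3√c̄ = 13.5714 − 3 × 3.6839 = 2.5196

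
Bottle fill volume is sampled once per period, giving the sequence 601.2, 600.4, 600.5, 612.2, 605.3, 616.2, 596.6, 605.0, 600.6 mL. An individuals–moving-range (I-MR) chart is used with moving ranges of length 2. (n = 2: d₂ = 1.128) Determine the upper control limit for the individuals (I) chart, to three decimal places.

625.100

X̄ = (601.2 + 600.4 + 600.5 + 612.2 + 605.3 + 616.2 + 596.6 + 605.0 + 600.6) / 9 = 604.2222
Moving ranges: 0.8, 0.1, 11.7, 6.9, 10.9, 19.6, 8.4, 4.4; M̄R̄ = 62.8000 / 8 = 7.8500
UCL = X̄ + 3·M̄R̄/d₂ = 604.2222 + 3 × 7.8500 / 1.128 = 625.0999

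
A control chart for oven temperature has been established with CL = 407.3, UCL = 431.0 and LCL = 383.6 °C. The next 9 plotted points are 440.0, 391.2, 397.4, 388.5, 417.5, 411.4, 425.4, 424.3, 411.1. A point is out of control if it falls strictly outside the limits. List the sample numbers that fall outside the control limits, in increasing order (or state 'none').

1

Compare each point to [383.6, 431.0]: sample 1 = 440.0 > UCL.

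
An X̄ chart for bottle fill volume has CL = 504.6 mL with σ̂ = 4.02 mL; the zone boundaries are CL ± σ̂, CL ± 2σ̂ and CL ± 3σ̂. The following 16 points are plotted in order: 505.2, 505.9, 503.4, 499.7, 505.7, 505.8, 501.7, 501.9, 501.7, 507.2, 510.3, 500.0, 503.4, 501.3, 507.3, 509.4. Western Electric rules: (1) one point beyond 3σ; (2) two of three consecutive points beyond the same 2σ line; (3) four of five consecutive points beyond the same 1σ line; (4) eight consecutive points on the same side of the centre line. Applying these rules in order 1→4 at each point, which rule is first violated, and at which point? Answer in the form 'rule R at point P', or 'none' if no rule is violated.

none

Zone of each point (C = within 1σ̂, B = 1σ̂–2σ̂, A = 2σ̂–3σ̂, * = beyond 3σ̂; sign = side of CL): 1:+C, 2:+C, 3:-C, 4:-B, 5:+C, 6:+C, 7:-C, 8:-C, 9:-C, 10:+C, 11:+B, 12:-B, 13:-C, 14:-C, 15:+C, 16:+B
No rule fires across all 16 points.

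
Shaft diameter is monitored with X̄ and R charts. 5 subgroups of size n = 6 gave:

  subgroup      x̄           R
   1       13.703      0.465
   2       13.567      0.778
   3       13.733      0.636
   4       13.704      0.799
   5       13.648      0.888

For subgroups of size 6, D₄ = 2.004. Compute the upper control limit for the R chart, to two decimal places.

R̄ = (0.465 + 0.778 + 0.636 + 0.799 + 0.888) / 5 = 3.5660 / 5 = 0.7132
UCL_R = D₄·R̄ = 2.004 × 0.7132 = 1.4293

1.43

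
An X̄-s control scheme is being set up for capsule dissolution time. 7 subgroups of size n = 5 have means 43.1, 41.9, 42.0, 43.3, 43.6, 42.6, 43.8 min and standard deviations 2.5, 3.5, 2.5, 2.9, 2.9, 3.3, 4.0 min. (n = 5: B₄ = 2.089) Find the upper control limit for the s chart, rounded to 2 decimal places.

s̄ = (2.5 + 3.5 + 2.5 + 2.9 + 2.9 + 3.3 + 4.0) / 7 = 3.0857
UCL_s = B₄·s̄ = 2.089 × 3.0857 = 6.4461

6.45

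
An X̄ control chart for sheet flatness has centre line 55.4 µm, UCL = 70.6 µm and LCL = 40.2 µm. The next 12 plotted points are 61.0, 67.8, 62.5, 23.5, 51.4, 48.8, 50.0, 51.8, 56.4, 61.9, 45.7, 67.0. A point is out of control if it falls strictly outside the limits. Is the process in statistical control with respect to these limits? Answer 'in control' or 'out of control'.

out of control

Compare each point to [40.2, 70.6]: sample 4 = 23.5 < LCL.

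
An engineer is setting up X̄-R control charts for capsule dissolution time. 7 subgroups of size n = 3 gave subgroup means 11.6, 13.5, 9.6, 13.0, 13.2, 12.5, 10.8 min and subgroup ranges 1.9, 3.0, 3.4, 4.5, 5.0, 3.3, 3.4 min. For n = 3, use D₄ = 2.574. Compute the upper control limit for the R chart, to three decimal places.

R̄ = (1.9 + 3.0 + 3.4 + 4.5 + 5.0 + 3.3 + 3.4) / 7 = 24.5000 / 7 = 3.5000
UCL_R = D₄·R̄ = 2.574 × 3.5000 = 9.0090

9.009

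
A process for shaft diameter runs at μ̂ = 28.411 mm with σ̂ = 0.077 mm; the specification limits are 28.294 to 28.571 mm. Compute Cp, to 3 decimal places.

0.600

Cp = (USL − LSL) / (6σ̂) = (28.571 − 28.294) / (6 × 0.077) = 0.2770 / 0.4620 = 0.5996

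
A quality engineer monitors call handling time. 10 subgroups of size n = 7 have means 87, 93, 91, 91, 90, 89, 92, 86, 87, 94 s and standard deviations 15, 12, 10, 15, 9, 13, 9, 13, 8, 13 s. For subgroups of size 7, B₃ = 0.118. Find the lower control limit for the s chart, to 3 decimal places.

1.381

s̄ = (15 + 12 + 10 + 15 + 9 + 13 + 9 + 13 + 8 + 13) / 10 = 11.7000
LCL_s = B₃·s̄ = 0.118 × 11.7000 = 1.3806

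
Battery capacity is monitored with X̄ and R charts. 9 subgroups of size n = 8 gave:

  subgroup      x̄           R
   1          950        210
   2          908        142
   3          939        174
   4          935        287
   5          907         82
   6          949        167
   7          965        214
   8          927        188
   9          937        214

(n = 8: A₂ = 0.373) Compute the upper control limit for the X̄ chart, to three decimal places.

X̄̄ = (950 + 908 + 939 + 935 + 907 + 949 + 965 + 927 + 937) / 9 = 8417.0000 / 9 = 935.2222
R̄ = (210 + 142 + 174 + 287 + 82 + 167 + 214 + 188 + 214) / 9 = 1678.0000 / 9 = 186.4444
UCL = X̄̄ + A₂·R̄ = 935.2222 + 0.373 × 186.4444 = 1004.7660

1004.766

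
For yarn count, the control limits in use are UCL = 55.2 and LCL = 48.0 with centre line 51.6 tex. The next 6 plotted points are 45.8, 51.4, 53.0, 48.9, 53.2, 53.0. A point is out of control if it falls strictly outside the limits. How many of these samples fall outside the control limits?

1

Compare each point to [48.0, 55.2]: sample 1 = 45.8 < LCL.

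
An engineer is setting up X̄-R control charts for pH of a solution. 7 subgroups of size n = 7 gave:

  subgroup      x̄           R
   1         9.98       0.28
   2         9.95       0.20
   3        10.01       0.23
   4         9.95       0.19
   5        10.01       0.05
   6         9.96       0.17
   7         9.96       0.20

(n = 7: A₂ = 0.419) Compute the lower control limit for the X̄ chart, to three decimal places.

9.895

X̄̄ = (9.98 + 9.95 + 10.01 + 9.95 + 10.01 + 9.96 + 9.96) / 7 = 69.8200 / 7 = 9.9743
R̄ = (0.28 + 0.20 + 0.23 + 0.19 + 0.05 + 0.17 + 0.20) / 7 = 1.3200 / 7 = 0.1886
LCL = X̄̄ − A₂·R̄ = 9.9743 − 0.419 × 0.1886 = 9.8953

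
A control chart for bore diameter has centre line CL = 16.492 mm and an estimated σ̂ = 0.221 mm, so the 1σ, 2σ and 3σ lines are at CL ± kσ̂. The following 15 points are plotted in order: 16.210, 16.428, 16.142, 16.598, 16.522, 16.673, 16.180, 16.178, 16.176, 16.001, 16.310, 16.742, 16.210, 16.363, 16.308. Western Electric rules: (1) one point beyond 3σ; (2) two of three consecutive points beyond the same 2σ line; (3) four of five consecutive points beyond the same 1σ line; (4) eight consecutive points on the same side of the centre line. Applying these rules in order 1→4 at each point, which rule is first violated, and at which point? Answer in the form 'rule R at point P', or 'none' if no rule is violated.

Zone of each point (C = within 1σ̂, B = 1σ̂–2σ̂, A = 2σ̂–3σ̂, * = beyond 3σ̂; sign = side of CL): 1:-B, 2:-C, 3:-B, 4:+C, 5:+C, 6:+C, 7:-B, 8:-B, 9:-B, 10:-A, 11:-C, 12:+B, 13:-B, 14:-C, 15:-C
Rule 3 (four of five consecutive points beyond the same 1σ limit) is satisfied at point 10.

rule 3 at point 10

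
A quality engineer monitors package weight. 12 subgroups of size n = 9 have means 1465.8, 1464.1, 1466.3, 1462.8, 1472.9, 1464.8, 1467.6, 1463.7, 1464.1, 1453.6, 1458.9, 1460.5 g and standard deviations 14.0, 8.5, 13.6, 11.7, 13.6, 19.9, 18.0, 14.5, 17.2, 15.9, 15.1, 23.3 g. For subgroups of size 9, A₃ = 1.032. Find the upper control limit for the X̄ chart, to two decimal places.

X̄̄ = (1465.8 + 1464.1 + 1466.3 + 1462.8 + 1472.9 + 1464.8 + 1467.6 + 1463.7 + 1464.1 + 1453.6 + 1458.9 + 1460.5) / 12 = 1463.7583
s̄ = (14.0 + 8.5 + 13.6 + 11.7 + 13.6 + 19.9 + 18.0 + 14.5 + 17.2 + 15.9 + 15.1 + 23.3) / 12 = 15.4417
UCL = X̄̄ + A₃·s̄ = 1463.7583 + 1.032 × 15.4417 = 1479.6941

1479.69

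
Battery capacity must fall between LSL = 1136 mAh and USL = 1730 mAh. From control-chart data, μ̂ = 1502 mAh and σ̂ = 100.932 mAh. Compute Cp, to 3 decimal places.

0.981

Cp = (USL − LSL) / (6σ̂) = (1730 − 1136) / (6 × 100.932) = 594.0000 / 605.5920 = 0.9809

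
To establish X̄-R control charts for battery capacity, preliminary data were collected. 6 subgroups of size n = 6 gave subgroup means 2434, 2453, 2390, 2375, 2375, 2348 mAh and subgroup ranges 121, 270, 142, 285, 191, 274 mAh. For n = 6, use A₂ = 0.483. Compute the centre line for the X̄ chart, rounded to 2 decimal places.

X̄̄ = (2434 + 2453 + 2390 + 2375 + 2375 + 2348) / 6 = 14375.0000 / 6 = 2395.8333
CL = X̄̄ = 2395.8333

2395.83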